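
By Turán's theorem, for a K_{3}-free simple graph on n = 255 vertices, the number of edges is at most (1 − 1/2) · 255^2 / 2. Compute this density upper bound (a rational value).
Turán density bound = (1/2) · 255^2/2 = 65025/4 ≈ 16256.25

Turán's theorem: ex(n, K_{r+1}) is achieved by the complete r-partite Turán graph T(n, r) with parts as balanced as possible, and is at most (1 − 1/r) · n^2/2. For r = 2, n = 255: the density bound is (1/2) · 65025/2 = 65025/4 ≈ 16256.25. The integer-valued extremum is e(T(255, 2)) = 16256, which is strictly less than the density bound 65025/4 since 2 ∤ 255 (the parts of T(255, 2) cannot all be equal).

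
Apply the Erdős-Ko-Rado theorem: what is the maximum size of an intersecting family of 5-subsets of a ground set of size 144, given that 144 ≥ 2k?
max |F| = C(143, 4) = 16701685

The Erdős-Ko-Rado theorem states: for n ≥ 2k, an intersecting family of k-subsets of an n-element set has size at most C(n − 1, k − 1), with equality for 'star' families {A ⊆ [n] : |A| = k, i ∈ A} (fix an element i). For n = 144, k = 5: C(143, 4) = 16701685.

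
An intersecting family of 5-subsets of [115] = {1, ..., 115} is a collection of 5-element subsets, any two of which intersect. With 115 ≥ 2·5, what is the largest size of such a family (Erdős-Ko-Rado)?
max |F| = C(114, 4) = 6672876

The Erdős-Ko-Rado theorem states: for n ≥ 2k, an intersecting family of k-subsets of an n-element set has size at most C(n − 1, k − 1), with equality for 'star' families {A ⊆ [n] : |A| = k, i ∈ A} (fix an element i). For n = 115, k = 5: C(114, 4) = 6672876.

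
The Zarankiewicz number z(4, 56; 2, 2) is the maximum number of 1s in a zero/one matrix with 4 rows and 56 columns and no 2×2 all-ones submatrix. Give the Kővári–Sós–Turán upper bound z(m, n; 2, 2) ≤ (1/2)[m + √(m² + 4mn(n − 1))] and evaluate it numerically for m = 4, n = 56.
z(4, 56; 2, 2) ≤ (1/2)[4 + √(4² + 4·4·56·55)] = (1/2)[4 + √49296] = 113.0135

Kővári–Sós–Turán: let r_1, ..., r_4 be the row sums and z = Σ r_i the total number of 1s. Each pair of columns can share at most one row with both entries 1 (else a 2×2 all-ones block appears), so Σ_i C(r_i, 2) ≤ C(56, 2) = 1540. By convexity Σ_i C(r_i, 2) ≥ 4·C(z/4, 2) = z(z − 4)/(2·4), giving z² − 4z − 4·56·55 ≤ 0 and hence z ≤ (1/2)[4 + √(16 + 4·12320)] = (1/2)[4 + √49296] ≈ (1/2)(4 + 222.027) = 113.0135.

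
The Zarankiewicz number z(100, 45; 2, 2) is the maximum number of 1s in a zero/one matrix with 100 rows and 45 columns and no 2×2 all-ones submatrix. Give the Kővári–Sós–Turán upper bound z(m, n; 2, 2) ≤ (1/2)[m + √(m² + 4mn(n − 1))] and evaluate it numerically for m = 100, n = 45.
z(100, 45; 2, 2) ≤ (1/2)[100 + √(100² + 4·100·45·44)] = (1/2)[100 + √802000] = 497.7723

Kővári–Sós–Turán: let r_1, ..., r_100 be the row sums and z = Σ r_i the total number of 1s. Each pair of columns can share at most one row with both entries 1 (else a 2×2 all-ones block appears), so Σ_i C(r_i, 2) ≤ C(45, 2) = 990. By convexity Σ_i C(r_i, 2) ≥ 100·C(z/100, 2) = z(z − 100)/(2·100), giving z² − 100z − 100·45·44 ≤ 0 and hence z ≤ (1/2)[100 + √(10000 + 4·198000)] = (1/2)[100 + √802000] ≈ (1/2)(100 + 895.5445) = 497.7723.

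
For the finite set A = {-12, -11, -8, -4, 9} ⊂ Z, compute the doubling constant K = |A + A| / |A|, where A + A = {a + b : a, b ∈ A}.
K = |A + A| / |A| = 14/5

Enumerate A + A = {a + b : a, b ∈ A}. With |A| = 5, there are |A|^2 = 25 ordered sum pairs; collecting distinct values, A + A = {-24, -23, -22, -20, -19, -16, -15, -12, -8, -3, -2, 1, 5, 18}, so |A + A| = 14. Thus K = 14/5. For comparison, the minimum possible |A + A| over all 5-element sets is 2·5 − 1 = 9 (so min K = 9/5), attained only by arithmetic progressions.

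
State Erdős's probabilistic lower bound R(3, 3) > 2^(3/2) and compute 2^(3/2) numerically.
2^(3/2) = 2.8284; so R(3, 3) > 2.8284

Colour each edge of K_n uniformly at random with red/blue. The expected number of monochromatic K_3 is C(n, 3) · 2 · 2^(−C(3,2)). If C(n, 3) · 2^(1 − C(3,2)) < 1, then with positive probability no monochromatic K_3 exists, so R(3, 3) > n. The standard estimate C(n, 3) ≤ n^3/3! shows this inequality holds whenever n ≤ 2^(3/2) (since 3! · 2^(C(3,2) − 1) > 2^(3^2/2) ≥ n^3). Hence R(3, 3) > 2^(3/2) = 2.8284.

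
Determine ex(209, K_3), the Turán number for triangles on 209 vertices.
ex(209, K_3) = ⌊209^2/4⌋ = 10920

Mantel (1907): a triangle-free graph on n vertices has at most ⌊n^2/4⌋ edges, with equality for the complete bipartite graph K_{⌊n/2⌋, ⌈n/2⌉}. For n = 209: ⌊209^2/4⌋ = ⌊43681/4⌋ = 10920. The extremal graph is K_{104, 105}, which has 104·105 = 10920 edges.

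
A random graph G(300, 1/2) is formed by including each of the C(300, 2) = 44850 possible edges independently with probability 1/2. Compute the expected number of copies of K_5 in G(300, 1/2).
E[# K_5] = C(300, 5) · (1/2)^C(5, 2) = 19582837560 / 2^10 = 2447854695/128 = 19123864.8046875

For each 5-subset S of vertices (there are C(300, 5) = 19582837560 such S), let X_S = 1 if S induces a K_5 (all C(5, 2) = 10 edges present). Then P(X_S = 1) = (1/2)^10 = 1/1024. By linearity of expectation, E[# K_5] = C(300, 5) · (1/2)^10 = 19582837560 / 1024 = 2447854695/128 = 19123864.8046875.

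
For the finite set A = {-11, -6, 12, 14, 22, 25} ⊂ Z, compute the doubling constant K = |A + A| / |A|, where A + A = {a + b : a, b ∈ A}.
K = |A + A| / |A| = 21/6 = 7/2

Enumerate A + A = {a + b : a, b ∈ A}. With |A| = 6, there are |A|^2 = 36 ordered sum pairs; collecting distinct values, A + A = {-22, -17, -12, 1, 3, 6, 8, 11, 14, 16, 19, 24, 26, 28, 34, 36, 37, 39, 44, 47, 50}, so |A + A| = 21. Thus K = 21/6 = 7/2. For comparison, the minimum possible |A + A| over all 6-element sets is 2·6 − 1 = 11 (so min K = 11/6), attained only by arithmetic progressions.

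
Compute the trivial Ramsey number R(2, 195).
R(2, 195) = 195

R(2, k) = k for all k ≥ 2: in a 2-colouring of K_k, either some edge is red (a red K_2) or all edges are blue (a blue K_k). And K_{194} coloured all-blue has no blue K_195, so R(2, 195) > 194. Hence R(2, 195) = 195.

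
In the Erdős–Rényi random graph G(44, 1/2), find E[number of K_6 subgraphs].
E[# K_6] = C(44, 6) · (1/2)^C(6, 2) = 7059052 / 2^15 = 1764763/8192 ≈ 215.425171

For each 6-subset S of vertices (there are C(44, 6) = 7059052 such S), let X_S = 1 if S induces a K_6 (all C(6, 2) = 15 edges present). Then P(X_S = 1) = (1/2)^15 = 1/32768. By linearity of expectation, E[# K_6] = C(44, 6) · (1/2)^15 = 7059052 / 32768 = 1764763/8192 ≈ 215.425171.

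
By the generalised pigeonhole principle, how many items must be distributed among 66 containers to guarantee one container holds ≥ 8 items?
n = (8 − 1)·66 + 1 = 463

By the generalised pigeonhole principle, to guarantee some box contains ≥ r objects we need more than (r − 1) · k objects total. Threshold: n = (r − 1) · k + 1. With r = 8 and k = 66: n = 7 · 66 + 1 = 462 + 1 = 463. For n = 462 = 7 · 66, we can put exactly 7 objects in every box, avoiding 8 in any single one — so 463 is tight.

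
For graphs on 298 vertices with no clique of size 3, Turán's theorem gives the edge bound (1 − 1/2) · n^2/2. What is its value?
Turán density bound = (1/2) · 298^2/2 = 22201

Turán's theorem: ex(n, K_{r+1}) is achieved by the complete r-partite Turán graph T(n, r) with parts as balanced as possible, and is at most (1 − 1/r) · n^2/2. For r = 2, n = 298: the density bound is (1/2) · 88804/2 = 22201. Since 2 ∣ 298, the Turán graph T(298, 2) has parts of equal size 149, and its edge count e(T(298, 2)) = 22201 attains the density bound exactly.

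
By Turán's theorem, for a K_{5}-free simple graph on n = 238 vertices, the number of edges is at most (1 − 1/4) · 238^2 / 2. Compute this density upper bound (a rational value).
Turán density bound = (3/4) · 238^2/2 = 42483/2 ≈ 21241.5

Turán's theorem: ex(n, K_{r+1}) is achieved by the complete r-partite Turán graph T(n, r) with parts as balanced as possible, and is at most (1 − 1/r) · n^2/2. For r = 4, n = 238: the density bound is (3/4) · 56644/2 = 42483/2 ≈ 21241.5. The integer-valued extremum is e(T(238, 4)) = 21241, which is strictly less than the density bound 42483/2 since 4 ∤ 238 (the parts of T(238, 4) cannot all be equal).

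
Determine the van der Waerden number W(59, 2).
W(59, 2) = 59 + 1 = 60

A 2-term AP is any pair of integers, so a monochromatic 2-AP exists iff some colour is used at least twice. With 59 colours, the colouring i ↦ i on {1, ..., 59} uses each colour once, avoiding any monochromatic pair, so W(59, 2) > 59. For {1, ..., 60}, pigeonhole forces two integers of the same colour, which form a monochromatic 2-AP. Hence W(59, 2) = 60.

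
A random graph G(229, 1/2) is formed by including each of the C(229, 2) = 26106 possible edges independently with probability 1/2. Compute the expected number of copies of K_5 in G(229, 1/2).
E[# K_5] = C(229, 5) · (1/2)^C(5, 2) = 5022337545 / 2^10 ≈ 4904626.508789

For each 5-subset S of vertices (there are C(229, 5) = 5022337545 such S), let X_S = 1 if S induces a K_5 (all C(5, 2) = 10 edges present). Then P(X_S = 1) = (1/2)^10 = 1/1024. By linearity of expectation, E[# K_5] = C(229, 5) · (1/2)^10 = 5022337545 / 1024 ≈ 4904626.508789.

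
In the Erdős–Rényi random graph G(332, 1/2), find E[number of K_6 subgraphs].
E[# K_6] = C(332, 6) · (1/2)^C(6, 2) = 1777317492412 / 2^15 = 444329373103/8192 ≈ 54239425.427612

For each 6-subset S of vertices (there are C(332, 6) = 1777317492412 such S), let X_S = 1 if S induces a K_6 (all C(6, 2) = 15 edges present). Then P(X_S = 1) = (1/2)^15 = 1/32768. By linearity of expectation, E[# K_6] = C(332, 6) · (1/2)^15 = 1777317492412 / 32768 = 444329373103/8192 ≈ 54239425.427612.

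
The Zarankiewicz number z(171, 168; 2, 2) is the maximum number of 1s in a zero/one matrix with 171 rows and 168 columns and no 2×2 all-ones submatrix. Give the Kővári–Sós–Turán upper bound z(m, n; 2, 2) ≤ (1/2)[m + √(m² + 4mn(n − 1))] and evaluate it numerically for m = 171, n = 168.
z(171, 168; 2, 2) ≤ (1/2)[171 + √(171² + 4·171·168·167)] = (1/2)[171 + √19219545] = 2277.5051

Kővári–Sós–Turán: let r_1, ..., r_171 be the row sums and z = Σ r_i the total number of 1s. Each pair of columns can share at most one row with both entries 1 (else a 2×2 all-ones block appears), so Σ_i C(r_i, 2) ≤ C(168, 2) = 14028. By convexity Σ_i C(r_i, 2) ≥ 171·C(z/171, 2) = z(z − 171)/(2·171), giving z² − 171z − 171·168·167 ≤ 0 and hence z ≤ (1/2)[171 + √(29241 + 4·4797576)] = (1/2)[171 + √19219545] ≈ (1/2)(171 + 4384.0102) = 2277.5051.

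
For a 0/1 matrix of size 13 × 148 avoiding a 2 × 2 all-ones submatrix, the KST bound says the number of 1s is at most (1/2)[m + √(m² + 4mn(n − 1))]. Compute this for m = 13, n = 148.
z(13, 148; 2, 2) ≤ (1/2)[13 + √(13² + 4·13·148·147)] = (1/2)[13 + √1131481] = 538.3555

Kővári–Sós–Turán: let r_1, ..., r_13 be the row sums and z = Σ r_i the total number of 1s. Each pair of columns can share at most one row with both entries 1 (else a 2×2 all-ones block appears), so Σ_i C(r_i, 2) ≤ C(148, 2) = 10878. By convexity Σ_i C(r_i, 2) ≥ 13·C(z/13, 2) = z(z − 13)/(2·13), giving z² − 13z − 13·148·147 ≤ 0 and hence z ≤ (1/2)[13 + √(169 + 4·282828)] = (1/2)[13 + √1131481] ≈ (1/2)(13 + 1063.711) = 538.3555.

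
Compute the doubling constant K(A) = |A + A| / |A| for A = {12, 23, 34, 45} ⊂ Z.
K = |A + A| / |A| = 7/4

Enumerate A + A = {a + b : a, b ∈ A}. With |A| = 4, there are |A|^2 = 16 ordered sum pairs; collecting distinct values, A + A = {24, 35, 46, 57, 68, 79, 90}, so |A + A| = 7. Thus K = 7/4. Here |A + A| = 2|A| − 1 = 7, the minimum possible — so K = 7/4 is minimal, which holds iff A is an arithmetic progression.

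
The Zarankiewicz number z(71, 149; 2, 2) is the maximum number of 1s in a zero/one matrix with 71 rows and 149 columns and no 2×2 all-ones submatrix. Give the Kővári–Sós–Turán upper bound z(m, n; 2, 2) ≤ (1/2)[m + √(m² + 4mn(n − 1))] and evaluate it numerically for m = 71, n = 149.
z(71, 149; 2, 2) ≤ (1/2)[71 + √(71² + 4·71·149·148)] = (1/2)[71 + √6267809] = 1287.2796

Kővári–Sós–Turán: let r_1, ..., r_71 be the row sums and z = Σ r_i the total number of 1s. Each pair of columns can share at most one row with both entries 1 (else a 2×2 all-ones block appears), so Σ_i C(r_i, 2) ≤ C(149, 2) = 11026. By convexity Σ_i C(r_i, 2) ≥ 71·C(z/71, 2) = z(z − 71)/(2·71), giving z² − 71z − 71·149·148 ≤ 0 and hence z ≤ (1/2)[71 + √(5041 + 4·1565692)] = (1/2)[71 + √6267809] ≈ (1/2)(71 + 2503.5593) = 1287.2796.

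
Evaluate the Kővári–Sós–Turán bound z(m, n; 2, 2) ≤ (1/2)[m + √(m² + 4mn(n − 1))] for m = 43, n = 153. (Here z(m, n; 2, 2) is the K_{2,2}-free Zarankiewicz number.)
z(43, 153; 2, 2) ≤ (1/2)[43 + √(43² + 4·43·153·152)] = (1/2)[43 + √4001881] = 1021.7351

Kővári–Sós–Turán: let r_1, ..., r_43 be the row sums and z = Σ r_i the total number of 1s. Each pair of columns can share at most one row with both entries 1 (else a 2×2 all-ones block appears), so Σ_i C(r_i, 2) ≤ C(153, 2) = 11628. By convexity Σ_i C(r_i, 2) ≥ 43·C(z/43, 2) = z(z − 43)/(2·43), giving z² − 43z − 43·153·152 ≤ 0 and hence z ≤ (1/2)[43 + √(1849 + 4·1000008)] = (1/2)[43 + √4001881] ≈ (1/2)(43 + 2000.4702) = 1021.7351.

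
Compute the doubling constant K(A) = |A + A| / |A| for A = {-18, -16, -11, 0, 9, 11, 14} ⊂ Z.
K = |A + A| / |A| = 25/7

Enumerate A + A = {a + b : a, b ∈ A}. With |A| = 7, there are |A|^2 = 49 ordered sum pairs; collecting distinct values, A + A = {-36, -34, -32, -29, -27, -22, -18, -16, -11, -9, -7, -5, -4, -2, 0, 3, 9, 11, 14, 18, 20, 22, 23, 25, 28}, so |A + A| = 25. Thus K = 25/7. For comparison, the minimum possible |A + A| over all 7-element sets is 2·7 − 1 = 13 (so min K = 13/7), attained only by arithmetic progressions.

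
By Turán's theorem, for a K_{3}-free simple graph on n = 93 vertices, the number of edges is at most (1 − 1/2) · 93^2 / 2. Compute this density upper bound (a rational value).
Turán density bound = (1/2) · 93^2/2 = 8649/4 ≈ 2162.25

Turán's theorem: ex(n, K_{r+1}) is achieved by the complete r-partite Turán graph T(n, r) with parts as balanced as possible, and is at most (1 − 1/r) · n^2/2. For r = 2, n = 93: the density bound is (1/2) · 8649/2 = 8649/4 ≈ 2162.25. The integer-valued extremum is e(T(93, 2)) = 2162, which is strictly less than the density bound 8649/4 since 2 ∤ 93 (the parts of T(93, 2) cannot all be equal).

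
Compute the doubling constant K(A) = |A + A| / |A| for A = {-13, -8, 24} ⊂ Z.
K = |A + A| / |A| = 6/3 = 2

Enumerate A + A = {a + b : a, b ∈ A}. With |A| = 3, there are |A|^2 = 9 ordered sum pairs; collecting distinct values, A + A = {-26, -21, -16, 11, 16, 48}, so |A + A| = 6. Thus K = 6/3 = 2. For comparison, the minimum possible |A + A| over all 3-element sets is 2·3 − 1 = 5 (so min K = 5/3), attained only by arithmetic progressions.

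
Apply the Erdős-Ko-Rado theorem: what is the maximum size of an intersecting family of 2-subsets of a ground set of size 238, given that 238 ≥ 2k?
max |F| = C(237, 1) = 237

Erdős-Ko-Rado (1961): when n ≥ 2k, max |F| = C(n−1, k−1). The bound is attained by the star {A : i ∈ A} for any fixed i ∈ [n]. Here C(238−1, 2−1) = C(237, 1) = 237.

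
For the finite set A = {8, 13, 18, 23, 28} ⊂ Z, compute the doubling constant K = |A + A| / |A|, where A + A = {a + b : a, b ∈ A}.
K = |A + A| / |A| = 9/5

Enumerate A + A = {a + b : a, b ∈ A}. With |A| = 5, there are |A|^2 = 25 ordered sum pairs; collecting distinct values, A + A = {16, 21, 26, 31, 36, 41, 46, 51, 56}, so |A + A| = 9. Thus K = 9/5. Here |A + A| = 2|A| − 1 = 9, the minimum possible — so K = 9/5 is minimal, which holds iff A is an arithmetic progression.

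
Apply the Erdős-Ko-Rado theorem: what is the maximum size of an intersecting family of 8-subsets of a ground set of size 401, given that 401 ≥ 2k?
max |F| = C(400, 7) = 308364541201200

The Erdős-Ko-Rado theorem states: for n ≥ 2k, an intersecting family of k-subsets of an n-element set has size at most C(n − 1, k − 1), with equality for 'star' families {A ⊆ [n] : |A| = k, i ∈ A} (fix an element i). For n = 401, k = 8: C(400, 7) = 308364541201200.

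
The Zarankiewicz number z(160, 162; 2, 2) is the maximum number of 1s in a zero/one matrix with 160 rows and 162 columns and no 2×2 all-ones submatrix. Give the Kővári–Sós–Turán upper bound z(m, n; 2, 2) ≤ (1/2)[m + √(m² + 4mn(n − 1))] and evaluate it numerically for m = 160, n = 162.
z(160, 162; 2, 2) ≤ (1/2)[160 + √(160² + 4·160·162·161)] = (1/2)[160 + √16718080] = 2124.3874

Kővári–Sós–Turán: let r_1, ..., r_160 be the row sums and z = Σ r_i the total number of 1s. Each pair of columns can share at most one row with both entries 1 (else a 2×2 all-ones block appears), so Σ_i C(r_i, 2) ≤ C(162, 2) = 13041. By convexity Σ_i C(r_i, 2) ≥ 160·C(z/160, 2) = z(z − 160)/(2·160), giving z² − 160z − 160·162·161 ≤ 0 and hence z ≤ (1/2)[160 + √(25600 + 4·4173120)] = (1/2)[160 + √16718080] ≈ (1/2)(160 + 4088.7749) = 2124.3874.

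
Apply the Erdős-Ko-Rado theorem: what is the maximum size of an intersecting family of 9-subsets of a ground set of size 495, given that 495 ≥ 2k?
max |F| = C(494, 8) = 83090938066459687

The Erdős-Ko-Rado theorem states: for n ≥ 2k, an intersecting family of k-subsets of an n-element set has size at most C(n − 1, k − 1), with equality for 'star' families {A ⊆ [n] : |A| = k, i ∈ A} (fix an element i). For n = 495, k = 9: C(494, 8) = 83090938066459687.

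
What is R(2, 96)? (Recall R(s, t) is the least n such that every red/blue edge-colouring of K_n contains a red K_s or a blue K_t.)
R(2, 96) = 96

R(2, k) = k for all k ≥ 2: in a 2-colouring of K_k, either some edge is red (a red K_2) or all edges are blue (a blue K_k). And K_{95} coloured all-blue has no blue K_96, so R(2, 96) > 95. Hence R(2, 96) = 96.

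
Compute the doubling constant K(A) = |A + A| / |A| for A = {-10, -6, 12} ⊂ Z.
K = |A + A| / |A| = 6/3 = 2

Enumerate A + A = {a + b : a, b ∈ A}. With |A| = 3, there are |A|^2 = 9 ordered sum pairs; collecting distinct values, A + A = {-20, -16, -12, 2, 6, 24}, so |A + A| = 6. Thus K = 6/3 = 2. For comparison, the minimum possible |A + A| over all 3-element sets is 2·3 − 1 = 5 (so min K = 5/3), attained only by arithmetic progressions.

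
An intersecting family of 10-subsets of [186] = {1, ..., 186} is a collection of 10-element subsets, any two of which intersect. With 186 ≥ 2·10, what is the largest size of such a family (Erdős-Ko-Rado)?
max |F| = C(185, 9) = 574045578063035

Erdős-Ko-Rado (1961): when n ≥ 2k, max |F| = C(n−1, k−1). The bound is attained by the star {A : i ∈ A} for any fixed i ∈ [n]. Here C(186−1, 10−1) = C(185, 9) = 574045578063035.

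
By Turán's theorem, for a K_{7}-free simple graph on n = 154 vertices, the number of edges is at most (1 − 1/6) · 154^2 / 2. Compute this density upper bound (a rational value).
Turán density bound = (5/6) · 154^2/2 = 29645/3 ≈ 9881.6667

Turán's theorem: ex(n, K_{r+1}) is achieved by the complete r-partite Turán graph T(n, r) with parts as balanced as possible, and is at most (1 − 1/r) · n^2/2. For r = 6, n = 154: the density bound is (5/6) · 23716/2 = 29645/3 ≈ 9881.6667. The integer-valued extremum is e(T(154, 6)) = 9881, which is strictly less than the density bound 29645/3 since 6 ∤ 154 (the parts of T(154, 6) cannot all be equal).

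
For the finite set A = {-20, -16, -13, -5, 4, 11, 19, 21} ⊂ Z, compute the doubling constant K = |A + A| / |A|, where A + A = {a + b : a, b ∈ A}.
K = |A + A| / |A| = 32/8 = 4

Enumerate A + A = {a + b : a, b ∈ A}. With |A| = 8, there are |A|^2 = 64 ordered sum pairs; collecting distinct values, A + A = {-40, -36, -33, -32, -29, -26, -25, -21, -18, -16, -12, -10, -9, -5, -2, -1, 1, 3, 5, 6, 8, 14, 15, 16, 22, 23, 25, 30, 32, 38, 40, 42}, so |A + A| = 32. Thus K = 32/8 = 4. For comparison, the minimum possible |A + A| over all 8-element sets is 2·8 − 1 = 15 (so min K = 15/8), attained only by arithmetic progressions.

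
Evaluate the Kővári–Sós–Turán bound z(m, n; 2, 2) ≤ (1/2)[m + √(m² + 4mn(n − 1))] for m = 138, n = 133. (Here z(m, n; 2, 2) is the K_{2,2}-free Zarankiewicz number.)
z(138, 133; 2, 2) ≤ (1/2)[138 + √(138² + 4·138·133·132)] = (1/2)[138 + √9709956] = 1627.0401

Kővári–Sós–Turán: let r_1, ..., r_138 be the row sums and z = Σ r_i the total number of 1s. Each pair of columns can share at most one row with both entries 1 (else a 2×2 all-ones block appears), so Σ_i C(r_i, 2) ≤ C(133, 2) = 8778. By convexity Σ_i C(r_i, 2) ≥ 138·C(z/138, 2) = z(z − 138)/(2·138), giving z² − 138z − 138·133·132 ≤ 0 and hence z ≤ (1/2)[138 + √(19044 + 4·2422728)] = (1/2)[138 + √9709956] ≈ (1/2)(138 + 3116.0802) = 1627.0401.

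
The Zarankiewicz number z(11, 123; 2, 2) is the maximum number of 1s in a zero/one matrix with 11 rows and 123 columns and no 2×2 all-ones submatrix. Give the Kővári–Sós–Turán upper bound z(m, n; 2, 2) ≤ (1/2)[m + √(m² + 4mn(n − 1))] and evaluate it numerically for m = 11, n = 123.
z(11, 123; 2, 2) ≤ (1/2)[11 + √(11² + 4·11·123·122)] = (1/2)[11 + √660385] = 411.8204

Kővári–Sós–Turán: let r_1, ..., r_11 be the row sums and z = Σ r_i the total number of 1s. Each pair of columns can share at most one row with both entries 1 (else a 2×2 all-ones block appears), so Σ_i C(r_i, 2) ≤ C(123, 2) = 7503. By convexity Σ_i C(r_i, 2) ≥ 11·C(z/11, 2) = z(z − 11)/(2·11), giving z² − 11z − 11·123·122 ≤ 0 and hence z ≤ (1/2)[11 + √(121 + 4·165066)] = (1/2)[11 + √660385] ≈ (1/2)(11 + 812.6408) = 411.8204.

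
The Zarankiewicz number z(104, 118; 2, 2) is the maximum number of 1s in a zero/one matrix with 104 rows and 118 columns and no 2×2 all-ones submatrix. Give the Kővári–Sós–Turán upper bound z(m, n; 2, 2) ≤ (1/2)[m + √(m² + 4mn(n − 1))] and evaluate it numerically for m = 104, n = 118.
z(104, 118; 2, 2) ≤ (1/2)[104 + √(104² + 4·104·118·117)] = (1/2)[104 + √5754112] = 1251.3865

Kővári–Sós–Turán: let r_1, ..., r_104 be the row sums and z = Σ r_i the total number of 1s. Each pair of columns can share at most one row with both entries 1 (else a 2×2 all-ones block appears), so Σ_i C(r_i, 2) ≤ C(118, 2) = 6903. By convexity Σ_i C(r_i, 2) ≥ 104·C(z/104, 2) = z(z − 104)/(2·104), giving z² − 104z − 104·118·117 ≤ 0 and hence z ≤ (1/2)[104 + √(10816 + 4·1435824)] = (1/2)[104 + √5754112] ≈ (1/2)(104 + 2398.773) = 1251.3865.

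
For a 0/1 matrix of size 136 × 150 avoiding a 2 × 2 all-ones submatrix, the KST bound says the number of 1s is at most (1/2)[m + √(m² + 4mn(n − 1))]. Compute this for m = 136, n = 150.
z(136, 150; 2, 2) ≤ (1/2)[136 + √(136² + 4·136·150·149)] = (1/2)[136 + √12176896] = 1812.7705

Kővári–Sós–Turán: let r_1, ..., r_136 be the row sums and z = Σ r_i the total number of 1s. Each pair of columns can share at most one row with both entries 1 (else a 2×2 all-ones block appears), so Σ_i C(r_i, 2) ≤ C(150, 2) = 11175. By convexity Σ_i C(r_i, 2) ≥ 136·C(z/136, 2) = z(z − 136)/(2·136), giving z² − 136z − 136·150·149 ≤ 0 and hence z ≤ (1/2)[136 + √(18496 + 4·3039600)] = (1/2)[136 + √12176896] ≈ (1/2)(136 + 3489.5409) = 1812.7705.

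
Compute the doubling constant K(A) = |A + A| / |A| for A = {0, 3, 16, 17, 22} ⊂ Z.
K = |A + A| / |A| = 15/5 = 3

Enumerate A + A = {a + b : a, b ∈ A}. With |A| = 5, there are |A|^2 = 25 ordered sum pairs; collecting distinct values, A + A = {0, 3, 6, 16, 17, 19, 20, 22, 25, 32, 33, 34, 38, 39, 44}, so |A + A| = 15. Thus K = 15/5 = 3. For comparison, the minimum possible |A + A| over all 5-element sets is 2·5 − 1 = 9 (so min K = 9/5), attained only by arithmetic progressions.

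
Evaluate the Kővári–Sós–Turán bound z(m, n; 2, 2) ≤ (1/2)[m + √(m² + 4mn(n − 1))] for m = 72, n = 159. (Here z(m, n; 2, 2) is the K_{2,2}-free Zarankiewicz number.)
z(72, 159; 2, 2) ≤ (1/2)[72 + √(72² + 4·72·159·158)] = (1/2)[72 + √7240320] = 1381.3921

Kővári–Sós–Turán: let r_1, ..., r_72 be the row sums and z = Σ r_i the total number of 1s. Each pair of columns can share at most one row with both entries 1 (else a 2×2 all-ones block appears), so Σ_i C(r_i, 2) ≤ C(159, 2) = 12561. By convexity Σ_i C(r_i, 2) ≥ 72·C(z/72, 2) = z(z − 72)/(2·72), giving z² − 72z − 72·159·158 ≤ 0 and hence z ≤ (1/2)[72 + √(5184 + 4·1808784)] = (1/2)[72 + √7240320] ≈ (1/2)(72 + 2690.7843) = 1381.3921.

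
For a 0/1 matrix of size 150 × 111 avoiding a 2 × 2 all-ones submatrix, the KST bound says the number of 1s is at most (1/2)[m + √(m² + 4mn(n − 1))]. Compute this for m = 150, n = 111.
z(150, 111; 2, 2) ≤ (1/2)[150 + √(150² + 4·150·111·110)] = (1/2)[150 + √7348500] = 1430.4058

Kővári–Sós–Turán: let r_1, ..., r_150 be the row sums and z = Σ r_i the total number of 1s. Each pair of columns can share at most one row with both entries 1 (else a 2×2 all-ones block appears), so Σ_i C(r_i, 2) ≤ C(111, 2) = 6105. By convexity Σ_i C(r_i, 2) ≥ 150·C(z/150, 2) = z(z − 150)/(2·150), giving z² − 150z − 150·111·110 ≤ 0 and hence z ≤ (1/2)[150 + √(22500 + 4·1831500)] = (1/2)[150 + √7348500] ≈ (1/2)(150 + 2710.8117) = 1430.4058.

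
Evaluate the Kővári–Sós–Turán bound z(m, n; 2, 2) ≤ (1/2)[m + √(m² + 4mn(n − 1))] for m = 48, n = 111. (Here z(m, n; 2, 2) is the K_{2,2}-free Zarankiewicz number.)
z(48, 111; 2, 2) ≤ (1/2)[48 + √(48² + 4·48·111·110)] = (1/2)[48 + √2346624] = 789.9347

Kővári–Sós–Turán: let r_1, ..., r_48 be the row sums and z = Σ r_i the total number of 1s. Each pair of columns can share at most one row with both entries 1 (else a 2×2 all-ones block appears), so Σ_i C(r_i, 2) ≤ C(111, 2) = 6105. By convexity Σ_i C(r_i, 2) ≥ 48·C(z/48, 2) = z(z − 48)/(2·48), giving z² − 48z − 48·111·110 ≤ 0 and hence z ≤ (1/2)[48 + √(2304 + 4·586080)] = (1/2)[48 + √2346624] ≈ (1/2)(48 + 1531.8694) = 789.9347.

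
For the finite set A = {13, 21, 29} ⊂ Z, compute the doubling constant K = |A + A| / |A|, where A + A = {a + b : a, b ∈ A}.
K = |A + A| / |A| = 5/3

Enumerate A + A = {a + b : a, b ∈ A}. With |A| = 3, there are |A|^2 = 9 ordered sum pairs; collecting distinct values, A + A = {26, 34, 42, 50, 58}, so |A + A| = 5. Thus K = 5/3. Here |A + A| = 2|A| − 1 = 5, the minimum possible — so K = 5/3 is minimal, which holds iff A is an arithmetic progression.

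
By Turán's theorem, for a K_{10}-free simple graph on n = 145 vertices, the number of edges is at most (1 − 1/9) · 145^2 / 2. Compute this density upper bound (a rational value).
Turán density bound = (8/9) · 145^2/2 = 84100/9 ≈ 9344.4444

Turán's theorem: ex(n, K_{r+1}) is achieved by the complete r-partite Turán graph T(n, r) with parts as balanced as possible, and is at most (1 − 1/r) · n^2/2. For r = 9, n = 145: the density bound is (8/9) · 21025/2 = 84100/9 ≈ 9344.4444. The integer-valued extremum is e(T(145, 9)) = 9344, which is strictly less than the density bound 84100/9 since 9 ∤ 145 (the parts of T(145, 9) cannot all be equal).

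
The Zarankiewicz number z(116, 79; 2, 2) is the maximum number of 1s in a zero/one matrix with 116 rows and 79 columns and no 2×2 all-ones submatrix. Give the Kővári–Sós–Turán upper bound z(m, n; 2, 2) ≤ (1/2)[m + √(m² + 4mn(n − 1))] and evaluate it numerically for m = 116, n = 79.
z(116, 79; 2, 2) ≤ (1/2)[116 + √(116² + 4·116·79·78)] = (1/2)[116 + √2872624] = 905.4409

Kővári–Sós–Turán: let r_1, ..., r_116 be the row sums and z = Σ r_i the total number of 1s. Each pair of columns can share at most one row with both entries 1 (else a 2×2 all-ones block appears), so Σ_i C(r_i, 2) ≤ C(79, 2) = 3081. By convexity Σ_i C(r_i, 2) ≥ 116·C(z/116, 2) = z(z − 116)/(2·116), giving z² − 116z − 116·79·78 ≤ 0 and hence z ≤ (1/2)[116 + √(13456 + 4·714792)] = (1/2)[116 + √2872624] ≈ (1/2)(116 + 1694.8817) = 905.4409.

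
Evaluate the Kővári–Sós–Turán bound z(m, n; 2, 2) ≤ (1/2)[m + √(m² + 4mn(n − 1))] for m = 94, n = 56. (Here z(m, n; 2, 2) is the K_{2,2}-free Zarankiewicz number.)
z(94, 56; 2, 2) ≤ (1/2)[94 + √(94² + 4·94·56·55)] = (1/2)[94 + √1166916] = 587.1194

Kővári–Sós–Turán: let r_1, ..., r_94 be the row sums and z = Σ r_i the total number of 1s. Each pair of columns can share at most one row with both entries 1 (else a 2×2 all-ones block appears), so Σ_i C(r_i, 2) ≤ C(56, 2) = 1540. By convexity Σ_i C(r_i, 2) ≥ 94·C(z/94, 2) = z(z − 94)/(2·94), giving z² − 94z − 94·56·55 ≤ 0 and hence z ≤ (1/2)[94 + √(8836 + 4·289520)] = (1/2)[94 + √1166916] ≈ (1/2)(94 + 1080.2389) = 587.1194.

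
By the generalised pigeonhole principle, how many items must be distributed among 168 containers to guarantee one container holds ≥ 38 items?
n = (38 − 1)·168 + 1 = 6217

By the generalised pigeonhole principle, to guarantee some box contains ≥ r objects we need more than (r − 1) · k objects total. Threshold: n = (r − 1) · k + 1. With r = 38 and k = 168: n = 37 · 168 + 1 = 6216 + 1 = 6217. For n = 6216 = 37 · 168, we can put exactly 37 objects in every box, avoiding 38 in any single one — so 6217 is tight.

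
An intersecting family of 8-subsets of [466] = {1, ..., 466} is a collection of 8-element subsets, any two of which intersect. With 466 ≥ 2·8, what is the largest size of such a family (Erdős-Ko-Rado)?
max |F| = C(465, 7) = 891322369585560

The Erdős-Ko-Rado theorem states: for n ≥ 2k, an intersecting family of k-subsets of an n-element set has size at most C(n − 1, k − 1), with equality for 'star' families {A ⊆ [n] : |A| = k, i ∈ A} (fix an element i). For n = 466, k = 8: C(465, 7) = 891322369585560.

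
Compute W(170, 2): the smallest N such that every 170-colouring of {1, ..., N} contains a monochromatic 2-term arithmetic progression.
W(170, 2) = 170 + 1 = 171

A 2-term AP is any pair of integers, so a monochromatic 2-AP exists iff some colour is used at least twice. With 170 colours, the colouring i ↦ i on {1, ..., 170} uses each colour once, avoiding any monochromatic pair, so W(170, 2) > 170. For {1, ..., 171}, pigeonhole forces two integers of the same colour, which form a monochromatic 2-AP. Hence W(170, 2) = 171.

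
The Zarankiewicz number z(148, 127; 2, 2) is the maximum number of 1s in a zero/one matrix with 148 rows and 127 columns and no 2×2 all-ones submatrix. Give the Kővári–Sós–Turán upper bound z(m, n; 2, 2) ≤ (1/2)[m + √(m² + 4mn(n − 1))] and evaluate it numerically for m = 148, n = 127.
z(148, 127; 2, 2) ≤ (1/2)[148 + √(148² + 4·148·127·126)] = (1/2)[148 + √9495088] = 1614.705

Kővári–Sós–Turán: let r_1, ..., r_148 be the row sums and z = Σ r_i the total number of 1s. Each pair of columns can share at most one row with both entries 1 (else a 2×2 all-ones block appears), so Σ_i C(r_i, 2) ≤ C(127, 2) = 8001. By convexity Σ_i C(r_i, 2) ≥ 148·C(z/148, 2) = z(z − 148)/(2·148), giving z² − 148z − 148·127·126 ≤ 0 and hence z ≤ (1/2)[148 + √(21904 + 4·2368296)] = (1/2)[148 + √9495088] ≈ (1/2)(148 + 3081.4101) = 1614.705.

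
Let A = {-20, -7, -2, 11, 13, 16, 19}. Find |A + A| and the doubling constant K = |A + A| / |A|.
K = |A + A| / |A| = 24/7

Enumerate A + A = {a + b : a, b ∈ A}. With |A| = 7, there are |A|^2 = 49 ordered sum pairs; collecting distinct values, A + A = {-40, -27, -22, -14, -9, -7, -4, -1, 4, 6, 9, 11, 12, 14, 17, 22, 24, 26, 27, 29, 30, 32, 35, 38}, so |A + A| = 24. Thus K = 24/7. For comparison, the minimum possible |A + A| over all 7-element sets is 2·7 − 1 = 13 (so min K = 13/7), attained only by arithmetic progressions.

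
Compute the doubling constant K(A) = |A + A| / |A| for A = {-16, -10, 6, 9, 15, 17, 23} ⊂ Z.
K = |A + A| / |A| = 25/7

Enumerate A + A = {a + b : a, b ∈ A}. With |A| = 7, there are |A|^2 = 49 ordered sum pairs; collecting distinct values, A + A = {-32, -26, -20, -10, -7, -4, -1, 1, 5, 7, 12, 13, 15, 18, 21, 23, 24, 26, 29, 30, 32, 34, 38, 40, 46}, so |A + A| = 25. Thus K = 25/7. For comparison, the minimum possible |A + A| over all 7-element sets is 2·7 − 1 = 13 (so min K = 13/7), attained only by arithmetic progressions.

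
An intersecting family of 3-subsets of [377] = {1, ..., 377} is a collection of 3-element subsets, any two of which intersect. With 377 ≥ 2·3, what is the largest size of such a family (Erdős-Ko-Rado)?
max |F| = C(376, 2) = 70500

Erdős-Ko-Rado (1961): when n ≥ 2k, max |F| = C(n−1, k−1). The bound is attained by the star {A : i ∈ A} for any fixed i ∈ [n]. Here C(377−1, 3−1) = C(376, 2) = 70500.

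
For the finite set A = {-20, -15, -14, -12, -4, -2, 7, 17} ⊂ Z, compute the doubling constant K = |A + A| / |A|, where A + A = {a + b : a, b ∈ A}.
K = |A + A| / |A| = 31/8

Enumerate A + A = {a + b : a, b ∈ A}. With |A| = 8, there are |A|^2 = 64 ordered sum pairs; collecting distinct values, A + A = {-40, -35, -34, -32, -30, -29, -28, -27, -26, -24, -22, -19, -18, -17, -16, -14, -13, -8, -7, -6, -5, -4, -3, 2, 3, 5, 13, 14, 15, 24, 34}, so |A + A| = 31. Thus K = 31/8. For comparison, the minimum possible |A + A| over all 8-element sets is 2·8 − 1 = 15 (so min K = 15/8), attained only by arithmetic progressions.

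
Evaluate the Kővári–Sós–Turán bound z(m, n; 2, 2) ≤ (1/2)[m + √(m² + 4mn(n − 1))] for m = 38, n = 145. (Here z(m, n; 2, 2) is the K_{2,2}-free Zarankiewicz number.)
z(38, 145; 2, 2) ≤ (1/2)[38 + √(38² + 4·38·145·144)] = (1/2)[38 + √3175204] = 909.9551

Kővári–Sós–Turán: let r_1, ..., r_38 be the row sums and z = Σ r_i the total number of 1s. Each pair of columns can share at most one row with both entries 1 (else a 2×2 all-ones block appears), so Σ_i C(r_i, 2) ≤ C(145, 2) = 10440. By convexity Σ_i C(r_i, 2) ≥ 38·C(z/38, 2) = z(z − 38)/(2·38), giving z² − 38z − 38·145·144 ≤ 0 and hence z ≤ (1/2)[38 + √(1444 + 4·793440)] = (1/2)[38 + √3175204] ≈ (1/2)(38 + 1781.9102) = 909.9551.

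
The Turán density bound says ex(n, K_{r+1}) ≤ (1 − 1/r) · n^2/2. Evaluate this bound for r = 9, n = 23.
Turán density bound = (8/9) · 23^2/2 = 2116/9 ≈ 235.1111

Turán's theorem: ex(n, K_{r+1}) is achieved by the complete r-partite Turán graph T(n, r) with parts as balanced as possible, and is at most (1 − 1/r) · n^2/2. For r = 9, n = 23: the density bound is (8/9) · 529/2 = 2116/9 ≈ 235.1111. The integer-valued extremum is e(T(23, 9)) = 234, which is strictly less than the density bound 2116/9 since 9 ∤ 23 (the parts of T(23, 9) cannot all be equal).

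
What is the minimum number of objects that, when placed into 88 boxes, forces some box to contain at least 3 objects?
n = (3 − 1)·88 + 1 = 177

By the generalised pigeonhole principle, to guarantee some box contains ≥ r objects we need more than (r − 1) · k objects total. Threshold: n = (r − 1) · k + 1. With r = 3 and k = 88: n = 2 · 88 + 1 = 176 + 1 = 177. For n = 176 = 2 · 88, we can put exactly 2 objects in every box, avoiding 3 in any single one — so 177 is tight.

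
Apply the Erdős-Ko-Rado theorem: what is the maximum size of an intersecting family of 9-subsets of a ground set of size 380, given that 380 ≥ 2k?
max |F| = C(379, 8) = 9801540147002175

Erdős-Ko-Rado (1961): when n ≥ 2k, max |F| = C(n−1, k−1). The bound is attained by the star {A : i ∈ A} for any fixed i ∈ [n]. Here C(380−1, 9−1) = C(379, 8) = 9801540147002175.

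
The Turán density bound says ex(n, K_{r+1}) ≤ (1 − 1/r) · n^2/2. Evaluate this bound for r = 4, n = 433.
Turán density bound = (3/4) · 433^2/2 = 562467/8 ≈ 70308.375

Turán's theorem: ex(n, K_{r+1}) is achieved by the complete r-partite Turán graph T(n, r) with parts as balanced as possible, and is at most (1 − 1/r) · n^2/2. For r = 4, n = 433: the density bound is (3/4) · 187489/2 = 562467/8 ≈ 70308.375. The integer-valued extremum is e(T(433, 4)) = 70308, which is strictly less than the density bound 562467/8 since 4 ∤ 433 (the parts of T(433, 4) cannot all be equal).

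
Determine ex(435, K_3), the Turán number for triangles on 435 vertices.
ex(435, K_3) = ⌊435^2/4⌋ = 47306

Mantel (1907): a triangle-free graph on n vertices has at most ⌊n^2/4⌋ edges, with equality for the complete bipartite graph K_{⌊n/2⌋, ⌈n/2⌉}. For n = 435: ⌊435^2/4⌋ = ⌊189225/4⌋ = 47306. The extremal graph is K_{217, 218}, which has 217·218 = 47306 edges.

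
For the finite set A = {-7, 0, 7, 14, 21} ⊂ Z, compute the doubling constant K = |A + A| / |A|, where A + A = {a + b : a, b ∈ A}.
K = |A + A| / |A| = 9/5

Enumerate A + A = {a + b : a, b ∈ A}. With |A| = 5, there are |A|^2 = 25 ordered sum pairs; collecting distinct values, A + A = {-14, -7, 0, 7, 14, 21, 28, 35, 42}, so |A + A| = 9. Thus K = 9/5. Here |A + A| = 2|A| − 1 = 9, the minimum possible — so K = 9/5 is minimal, which holds iff A is an arithmetic progression.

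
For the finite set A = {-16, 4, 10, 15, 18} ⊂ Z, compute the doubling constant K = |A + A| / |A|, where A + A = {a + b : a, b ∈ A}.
K = |A + A| / |A| = 15/5 = 3

Enumerate A + A = {a + b : a, b ∈ A}. With |A| = 5, there are |A|^2 = 25 ordered sum pairs; collecting distinct values, A + A = {-32, -12, -6, -1, 2, 8, 14, 19, 20, 22, 25, 28, 30, 33, 36}, so |A + A| = 15. Thus K = 15/5 = 3. For comparison, the minimum possible |A + A| over all 5-element sets is 2·5 − 1 = 9 (so min K = 9/5), attained only by arithmetic progressions.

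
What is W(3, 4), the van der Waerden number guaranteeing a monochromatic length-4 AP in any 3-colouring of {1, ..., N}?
W(3, 4) = 293

W(3, 4) = 293. The lower bound W(3, 4) > 292 comes from an explicit good 3-colouring of [1, 292]; the upper bound W(3, 4) ≤ 293 was verified by exhaustive search over 3-colourings of [1, 293].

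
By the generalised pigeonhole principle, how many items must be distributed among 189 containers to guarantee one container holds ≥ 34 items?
n = (34 − 1)·189 + 1 = 6238

By the generalised pigeonhole principle, to guarantee some box contains ≥ r objects we need more than (r − 1) · k objects total. Threshold: n = (r − 1) · k + 1. With r = 34 and k = 189: n = 33 · 189 + 1 = 6237 + 1 = 6238. For n = 6237 = 33 · 189, we can put exactly 33 objects in every box, avoiding 34 in any single one — so 6238 is tight.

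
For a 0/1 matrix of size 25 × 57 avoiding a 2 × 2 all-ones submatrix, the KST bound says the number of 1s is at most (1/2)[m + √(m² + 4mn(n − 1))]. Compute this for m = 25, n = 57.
z(25, 57; 2, 2) ≤ (1/2)[25 + √(25² + 4·25·57·56)] = (1/2)[25 + √319825] = 295.2654

Kővári–Sós–Turán: let r_1, ..., r_25 be the row sums and z = Σ r_i the total number of 1s. Each pair of columns can share at most one row with both entries 1 (else a 2×2 all-ones block appears), so Σ_i C(r_i, 2) ≤ C(57, 2) = 1596. By convexity Σ_i C(r_i, 2) ≥ 25·C(z/25, 2) = z(z − 25)/(2·25), giving z² − 25z − 25·57·56 ≤ 0 and hence z ≤ (1/2)[25 + √(625 + 4·79800)] = (1/2)[25 + √319825] ≈ (1/2)(25 + 565.5307) = 295.2654.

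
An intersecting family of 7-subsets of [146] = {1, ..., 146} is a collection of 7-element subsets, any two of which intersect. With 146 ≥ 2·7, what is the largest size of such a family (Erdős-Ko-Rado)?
max |F| = C(145, 6) = 11624372760

The Erdős-Ko-Rado theorem states: for n ≥ 2k, an intersecting family of k-subsets of an n-element set has size at most C(n − 1, k − 1), with equality for 'star' families {A ⊆ [n] : |A| = k, i ∈ A} (fix an element i). For n = 146, k = 7: C(145, 6) = 11624372760.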